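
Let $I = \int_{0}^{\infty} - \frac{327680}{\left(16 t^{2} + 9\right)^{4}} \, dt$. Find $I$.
$- \frac{12800 \pi}{2187}$

Recall the elementary integral
$$J(a) = \int_{0}^{\infty} - \frac{5}{a^{2} + t^{2}} \, dt = - \frac{5 \pi}{2 a}.$$

Differentiating under the integral sign with respect to $a$,
$$\frac{dJ}{da} = \int_{0}^{\infty} \frac{10 a}{\left(a^{2} + t^{2}\right)^{2}} \, dt = \frac{5 \pi}{2 a^{2}},$$
so $\int_{0}^{\infty} - \frac{5}{\left(a^{2} + t^{2}\right)^{2}} \, dt = - \frac{5 \pi}{4 a^{3}}$.

Repeating — each differentiation of $1/(t^2+a^2)^j$ produces $-2ja/(t^2+a^2)^{j+1}$ — and dividing through by $-2ja$ at each step yields, after $3$ differentiations in total,
$$\int_{0}^{\infty} - \frac{5}{\left(a^{2} + t^{2}\right)^{4}} \, dt = - \frac{25 \pi}{32 a^{7}}.$$

Setting $a = \frac{3}{4}$:
$$I = - \frac{12800 \pi}{2187}.$$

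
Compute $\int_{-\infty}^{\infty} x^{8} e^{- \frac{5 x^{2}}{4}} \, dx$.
$\frac{672 \sqrt{5} \sqrt{\pi}}{625}$

Consider the simpler parametrised integral
$$J(a) = \int_{-\infty}^{\infty} e^{- a x^{2}} \, dx = \frac{\sqrt{\pi}}{\sqrt{a}}.$$

Differentiating under the integral sign brings down a factor of $(-x^2)$:
$$\frac{dJ}{da} = \int_{-\infty}^{\infty} - x^{2} e^{- a x^{2}} \, dx = - \frac{\sqrt{\pi}}{2 a^{\frac{3}{2}}}.$$

Repeating $4$ times in total — each differentiation brings down another $(-x^2)$ — gives
$$\frac{d^{4}J}{da^{4}} = \int_{-\infty}^{\infty} x^{8} e^{- a x^{2}} \, dx = \frac{105 \sqrt{\pi}}{16 a^{\frac{9}{2}}},$$
and the integrand here is exactly the target integrand, so $I = \frac{105 \sqrt{\pi}}{16 a^{\frac{9}{2}}}$.

Setting $a = \frac{5}{4}$:
$$I = \frac{672 \sqrt{5} \sqrt{\pi}}{625}.$$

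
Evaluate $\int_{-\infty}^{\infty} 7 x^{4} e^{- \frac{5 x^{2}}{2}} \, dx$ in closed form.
$\frac{21 \sqrt{10} \sqrt{\pi}}{125}$

Consider the simpler parametrised integral
$$J(a) = \int_{-\infty}^{\infty} 7 e^{- a x^{2}} \, dx = \frac{7 \sqrt{\pi}}{\sqrt{a}}.$$

Differentiating under the integral sign brings down a factor of $(-x^2)$:
$$\frac{dJ}{da} = \int_{-\infty}^{\infty} - 7 x^{2} e^{- a x^{2}} \, dx = - \frac{7 \sqrt{\pi}}{2 a^{\frac{3}{2}}}.$$

Repeating twice in total — each differentiation brings down another $(-x^2)$ — gives
$$\frac{d^{2}J}{da^{2}} = \int_{-\infty}^{\infty} 7 x^{4} e^{- a x^{2}} \, dx = \frac{21 \sqrt{\pi}}{4 a^{\frac{5}{2}}},$$
and the integrand here is exactly the target integrand, so $I = \frac{21 \sqrt{\pi}}{4 a^{\frac{5}{2}}}$.

Setting $a = \frac{5}{2}$:
$$I = \frac{21 \sqrt{10} \sqrt{\pi}}{125}.$$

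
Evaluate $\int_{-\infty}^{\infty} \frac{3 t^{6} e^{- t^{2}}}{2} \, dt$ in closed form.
$\frac{45 \sqrt{\pi}}{16}$

Start from the elementary integral
$$J(a) = \int_{-\infty}^{\infty} \frac{3 e^{- a t^{2}}}{2} \, dt = \frac{3 \sqrt{\pi}}{2 \sqrt{a}}.$$

Differentiating under the integral sign brings down a factor of $(-t^2)$:
$$\frac{dJ}{da} = \int_{-\infty}^{\infty} - \frac{3 t^{2} e^{- a t^{2}}}{2} \, dt = - \frac{3 \sqrt{\pi}}{4 a^{\frac{3}{2}}}.$$

Repeating $3$ times in total — each differentiation brings down another $(-t^2)$ — gives
$$\frac{d^{3}J}{da^{3}} = \int_{-\infty}^{\infty} - \frac{3 t^{6} e^{- a t^{2}}}{2} \, dt = - \frac{45 \sqrt{\pi}}{16 a^{\frac{7}{2}}},$$
and the integrand here is $(-1)^{3}$ times the target integrand, so $I = (-1)^{3}\,\frac{d^{3}J}{da^{3}} = \frac{45 \sqrt{\pi}}{16 a^{\frac{7}{2}}}$.

Setting $a = 1$:
$$I = \frac{45 \sqrt{\pi}}{16}.$$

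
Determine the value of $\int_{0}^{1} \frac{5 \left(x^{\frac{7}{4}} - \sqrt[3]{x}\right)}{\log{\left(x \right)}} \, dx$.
$- \log{\left(\frac{1048576}{39135393} \right)}$

Consider the one-parameter family: let $I(a) = \int_{0}^{1} \frac{5 \left(x^{\frac{7}{4}} - x^{a}\right)}{\log{\left(x \right)}} \, dx$.

Since $\dfrac{\partial}{\partial a}\,x^{a} = x^{a} \ln x$, the $\ln x$ in the denominator cancels and
$$\frac{dI}{da} = \int_{0}^{1} -5 x^{a} \, dx = -5 \left[\frac{x^{a+1}}{a+1}\right]_0^1 = - \frac{5}{a + 1}.$$

Integrating with respect to $a$ gives $I(a) = - \log{\left(\frac{1024 \left(a + 1\right)^{5}}{161051} \right)} + C$.

At $a = \frac{7}{4}$ the integrand is identically $0$, so $I(\frac{7}{4}) = 0$. The closed form gives $0$, hence $C = 0$.

Setting $a = \frac{1}{3}$:
$$I = - \log{\left(\frac{1048576}{39135393} \right)}.$$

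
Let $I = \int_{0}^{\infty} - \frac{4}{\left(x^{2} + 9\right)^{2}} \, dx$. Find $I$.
$- \frac{\pi}{27}$

Start from the standard arctangent integral
$$J(a) = \int_{0}^{\infty} - \frac{4}{a^{2} + x^{2}} \, dx = - \frac{2 \pi}{a}.$$

Differentiating under the integral sign with respect to $a$,
$$\frac{dJ}{da} = \int_{0}^{\infty} \frac{8 a}{\left(a^{2} + x^{2}\right)^{2}} \, dx = \frac{2 \pi}{a^{2}},$$
so $\int_{0}^{\infty} - \frac{4}{\left(a^{2} + x^{2}\right)^{2}} \, dx = - \frac{\pi}{a^{3}}$.

Setting $a = 3$:
$$I = - \frac{\pi}{27}.$$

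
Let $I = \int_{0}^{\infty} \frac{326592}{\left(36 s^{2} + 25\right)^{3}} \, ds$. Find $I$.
$\frac{10206 \pi}{3125}$

Start from the standard arctangent integral
$$J(a) = \int_{0}^{\infty} \frac{7}{a^{2} + s^{2}} \, ds = \frac{7 \pi}{2 a}.$$

Differentiating under the integral sign with respect to $a$,
$$\frac{dJ}{da} = \int_{0}^{\infty} - \frac{14 a}{\left(a^{2} + s^{2}\right)^{2}} \, ds = - \frac{7 \pi}{2 a^{2}},$$
so $\int_{0}^{\infty} \frac{7}{\left(a^{2} + s^{2}\right)^{2}} \, ds = \frac{7 \pi}{4 a^{3}}$.

Repeating — each differentiation of $1/(s^2+a^2)^j$ produces $-2ja/(s^2+a^2)^{j+1}$ — and dividing through by $-2ja$ at each step yields, after $2$ differentiations in total,
$$\int_{0}^{\infty} \frac{7}{\left(a^{2} + s^{2}\right)^{3}} \, ds = \frac{21 \pi}{16 a^{5}}.$$

Setting $a = \frac{5}{6}$:
$$I = \frac{10206 \pi}{3125}.$$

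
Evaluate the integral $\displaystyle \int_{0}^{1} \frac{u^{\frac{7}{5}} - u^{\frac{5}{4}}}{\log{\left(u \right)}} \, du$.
$- \log{\left(\frac{15}{16} \right)}$

Replace the exponent $\frac{5}{4}$ by a parameter $a$: let $I(a) = \int_{0}^{1} \frac{u^{\frac{7}{5}} - u^{a}}{\log{\left(u \right)}} \, du$.

Since $\dfrac{\partial}{\partial a}\,u^{a} = u^{a} \ln u$, the $\ln u$ in the denominator cancels and
$$\frac{dI}{da} = \int_{0}^{1} -1 u^{a} \, du = -1 \left[\frac{u^{a+1}}{a+1}\right]_0^1 = - \frac{1}{a + 1}.$$

Integrating with respect to $a$ gives $I(a) = - \log{\left(\frac{5 a}{12} + \frac{5}{12} \right)} + C$.

At $a = \frac{7}{5}$ the integrand is identically $0$, so $I(\frac{7}{5}) = 0$. The closed form gives $0$, hence $C = 0$.

Setting $a = \frac{5}{4}$:
$$I = - \log{\left(\frac{15}{16} \right)}.$$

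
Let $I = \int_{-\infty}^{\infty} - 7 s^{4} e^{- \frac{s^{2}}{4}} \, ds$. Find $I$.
$- 168 \sqrt{\pi}$

Start from the elementary integral
$$J(a) = \int_{-\infty}^{\infty} - 7 e^{- a s^{2}} \, ds = - \frac{7 \sqrt{\pi}}{\sqrt{a}}.$$

Differentiating under the integral sign brings down a factor of $(-s^2)$:
$$\frac{dJ}{da} = \int_{-\infty}^{\infty} 7 s^{2} e^{- a s^{2}} \, ds = \frac{7 \sqrt{\pi}}{2 a^{\frac{3}{2}}}.$$

Repeating twice in total — each differentiation brings down another $(-s^2)$ — gives
$$\frac{d^{2}J}{da^{2}} = \int_{-\infty}^{\infty} - 7 s^{4} e^{- a s^{2}} \, ds = - \frac{21 \sqrt{\pi}}{4 a^{\frac{5}{2}}},$$
and the integrand here is exactly the target integrand, so $I = - \frac{21 \sqrt{\pi}}{4 a^{\frac{5}{2}}}$.

Setting $a = \frac{1}{4}$:
$$I = - 168 \sqrt{\pi}.$$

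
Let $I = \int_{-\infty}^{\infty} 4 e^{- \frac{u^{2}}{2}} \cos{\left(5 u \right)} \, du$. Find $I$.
$\frac{4 \sqrt{2} \sqrt{\pi}}{e^{\frac{25}{2}}}$

Treat the cosine frequency as a parameter and define $I(b) = \int_{-\infty}^{\infty} 4 e^{- \frac{u^{2}}{2}} \cos{\left(b u \right)} \, du$.

Differentiating under the integral sign,
$$I'(b) = \int_{-\infty}^{\infty} - 4 u e^{- \frac{u^{2}}{2}} \sin{\left(b u \right)} \, du.$$

Integrate $\int_{-\infty}^{\infty} u \sin(b u)\, e^{- \frac{u^{2}}{2}}\, du$ by parts with $w = \sin(b u)$ and $dv = u\, e^{- \frac{u^{2}}{2}}\, du$, giving $v = - e^{- \frac{u^{2}}{2}}$. The boundary term vanishes and
$$\int_{-\infty}^{\infty} u \sin(b u)\, e^{- \frac{u^{2}}{2}}\, du = b \int_{-\infty}^{\infty} \cos(b u)\, e^{- \frac{u^{2}}{2}}\, du,$$
so $I'(b) = - b\, I(b)$.

This is a separable first-order ODE; solving with the initial condition $I(0) = \int_{-\infty}^{\infty} 4 e^{- \frac{u^{2}}{2}}\,du = 4 \sqrt{2} \sqrt{\pi}$ gives
$$I(b) = 4 \sqrt{2} \sqrt{\pi} e^{- \frac{b^{2}}{2}}.$$

Setting $b = 5$:
$$I = \frac{4 \sqrt{2} \sqrt{\pi}}{e^{\frac{25}{2}}}.$$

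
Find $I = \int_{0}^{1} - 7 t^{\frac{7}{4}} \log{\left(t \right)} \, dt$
$\frac{112}{121}$

Start from the elementary integral
$$J(a) = \int_{0}^{1} - 7 t^{a} \, dt = - \frac{7}{a + 1}.$$

Differentiating under the integral sign brings down a factor of $\ln t$:
$$\frac{dJ}{da} = \int_{0}^{1} - 7 t^{a} \log{\left(t \right)} \, dt = \frac{7}{\left(a + 1\right)^{2}}.$$

The integral on the left is $I$, so $I = \frac{7}{\left(a + 1\right)^{2}}$.

Setting $a = \frac{7}{4}$:
$$I = \frac{112}{121}.$$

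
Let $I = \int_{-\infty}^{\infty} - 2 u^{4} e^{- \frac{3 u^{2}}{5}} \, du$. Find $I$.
$- \frac{25 \sqrt{15} \sqrt{\pi}}{18}$

Begin with the known integral
$$J(a) = \int_{-\infty}^{\infty} - 2 e^{- a u^{2}} \, du = - \frac{2 \sqrt{\pi}}{\sqrt{a}}.$$

Differentiating under the integral sign brings down a factor of $(-u^2)$:
$$\frac{dJ}{da} = \int_{-\infty}^{\infty} 2 u^{2} e^{- a u^{2}} \, du = \frac{\sqrt{\pi}}{a^{\frac{3}{2}}}.$$

Repeating twice in total — each differentiation brings down another $(-u^2)$ — gives
$$\frac{d^{2}J}{da^{2}} = \int_{-\infty}^{\infty} - 2 u^{4} e^{- a u^{2}} \, du = - \frac{3 \sqrt{\pi}}{2 a^{\frac{5}{2}}},$$
and the integrand here is exactly the target integrand, so $I = - \frac{3 \sqrt{\pi}}{2 a^{\frac{5}{2}}}$.

Setting $a = \frac{3}{5}$:
$$I = - \frac{25 \sqrt{15} \sqrt{\pi}}{18}.$$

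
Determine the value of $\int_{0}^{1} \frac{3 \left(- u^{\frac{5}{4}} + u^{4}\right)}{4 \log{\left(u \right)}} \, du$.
$\log{\left(\frac{2 \cdot 5^{\frac{3}{4}} \sqrt{6}}{9} \right)}$

Replace the exponent $4$ by a parameter $a$: let $I(a) = \int_{0}^{1} \frac{3 \left(- u^{\frac{5}{4}} + u^{a}\right)}{4 \log{\left(u \right)}} \, du$.

Since $\dfrac{\partial}{\partial a}\,u^{a} = u^{a} \ln u$, the $\ln u$ in the denominator cancels and
$$\frac{dI}{da} = \int_{0}^{1} \frac{3}{4} u^{a} \, du = \frac{3}{4} \left[\frac{u^{a+1}}{a+1}\right]_0^1 = \frac{3}{4 \left(a + 1\right)}.$$

Integrating with respect to $a$ gives $I(a) = \log{\left(\frac{2 \sqrt{6} \left(a + 1\right)^{\frac{3}{4}}}{9} \right)} + C$.

At $a = \frac{5}{4}$ the integrand is identically $0$, so $I(\frac{5}{4}) = 0$. The closed form gives $0$, hence $C = 0$.

Setting $a = 4$:
$$I = \log{\left(\frac{2 \cdot 5^{\frac{3}{4}} \sqrt{6}}{9} \right)}.$$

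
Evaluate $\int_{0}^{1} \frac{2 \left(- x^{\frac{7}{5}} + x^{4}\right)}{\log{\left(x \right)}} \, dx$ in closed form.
$\log{\left(\frac{625}{144} \right)}$

Consider the one-parameter family: let $I(a) = \int_{0}^{1} \frac{2 \left(- x^{\frac{7}{5}} + x^{a}\right)}{\log{\left(x \right)}} \, dx$.

Since $\dfrac{\partial}{\partial a}\,x^{a} = x^{a} \ln x$, the $\ln x$ in the denominator cancels and
$$\frac{dI}{da} = \int_{0}^{1} 2 x^{a} \, dx = 2 \left[\frac{x^{a+1}}{a+1}\right]_0^1 = \frac{2}{a + 1}.$$

Integrating with respect to $a$ gives $I(a) = \log{\left(\frac{25 \left(a + 1\right)^{2}}{144} \right)} + C$.

At $a = \frac{7}{5}$ the integrand is identically $0$, so $I(\frac{7}{5}) = 0$. The closed form gives $0$, hence $C = 0$.

Setting $a = 4$:
$$I = \log{\left(\frac{625}{144} \right)}.$$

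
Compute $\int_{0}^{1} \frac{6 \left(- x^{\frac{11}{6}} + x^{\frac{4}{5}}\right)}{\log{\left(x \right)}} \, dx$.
$\log{\left(\frac{24794911296}{377149515625} \right)}$

Introduce a parameter $a$ in the exponent: let $I(a) = \int_{0}^{1} \frac{6 \left(- x^{\frac{11}{6}} + x^{a}\right)}{\log{\left(x \right)}} \, dx$.

Since $\dfrac{\partial}{\partial a}\,x^{a} = x^{a} \ln x$, the $\ln x$ in the denominator cancels and
$$\frac{dI}{da} = \int_{0}^{1} 6 x^{a} \, dx = 6 \left[\frac{x^{a+1}}{a+1}\right]_0^1 = \frac{6}{a + 1}.$$

Integrating with respect to $a$ gives $I(a) = \log{\left(\frac{46656 \left(a + 1\right)^{6}}{24137569} \right)} + C$.

At $a = \frac{11}{6}$ the integrand is identically $0$, so $I(\frac{11}{6}) = 0$. The closed form gives $0$, hence $C = 0$.

Setting $a = \frac{4}{5}$:
$$I = \log{\left(\frac{24794911296}{377149515625} \right)}.$$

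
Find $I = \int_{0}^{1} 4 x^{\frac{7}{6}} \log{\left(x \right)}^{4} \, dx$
$\frac{746496}{371293}$

Begin with the known integral
$$J(a) = \int_{0}^{1} 4 x^{a} \, dx = \frac{4}{a + 1}.$$

Differentiating under the integral sign brings down a factor of $\ln x$:
$$\frac{dJ}{da} = \int_{0}^{1} 4 x^{a} \log{\left(x \right)} \, dx = - \frac{4}{\left(a + 1\right)^{2}}.$$

Repeating $4$ times in total — each differentiation brings down another $\ln x$ — gives
$$\frac{d^{4}J}{da^{4}} = \int_{0}^{1} 4 x^{a} \log{\left(x \right)}^{4} \, dx = \frac{96}{\left(a + 1\right)^{5}},$$
and the integrand here is exactly the target integrand, so $I = \frac{96}{\left(a + 1\right)^{5}}$.

Setting $a = \frac{7}{6}$:
$$I = \frac{746496}{371293}.$$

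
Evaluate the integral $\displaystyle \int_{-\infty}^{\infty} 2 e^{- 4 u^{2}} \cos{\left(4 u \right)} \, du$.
$\frac{\sqrt{\pi}}{e}$

Treat the cosine frequency as a parameter and define $I(b) = \int_{-\infty}^{\infty} 2 e^{- 4 u^{2}} \cos{\left(b u \right)} \, du$.

Differentiating under the integral sign,
$$I'(b) = \int_{-\infty}^{\infty} - 2 u e^{- 4 u^{2}} \sin{\left(b u \right)} \, du.$$

Integrate $\int_{-\infty}^{\infty} u \sin(b u)\, e^{- 4 u^{2}}\, du$ by parts with $w = \sin(b u)$ and $dv = u\, e^{- 4 u^{2}}\, du$, giving $v = - \frac{e^{- 4 u^{2}}}{8}$. The boundary term vanishes and
$$\int_{-\infty}^{\infty} u \sin(b u)\, e^{- 4 u^{2}}\, du = \frac{b}{8} \int_{-\infty}^{\infty} \cos(b u)\, e^{- 4 u^{2}}\, du,$$
so $I'(b) = - \frac{b}{8}\, I(b)$.

This is a separable first-order ODE; solving with the initial condition $I(0) = \int_{-\infty}^{\infty} 2 e^{- 4 u^{2}}\,du = \sqrt{\pi}$ gives
$$I(b) = \sqrt{\pi} e^{- \frac{b^{2}}{16}}.$$

Setting $b = 4$:
$$I = \frac{\sqrt{\pi}}{e}.$$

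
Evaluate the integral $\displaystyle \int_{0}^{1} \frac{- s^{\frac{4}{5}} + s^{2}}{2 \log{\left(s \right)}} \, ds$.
$- \frac{\log{\left(3 \right)}}{2} + \frac{\log{\left(5 \right)}}{2}$

Replace the exponent $2$ by a parameter $a$: let $I(a) = \int_{0}^{1} \frac{- s^{\frac{4}{5}} + s^{a}}{2 \log{\left(s \right)}} \, ds$.

Since $\dfrac{\partial}{\partial a}\,s^{a} = s^{a} \ln s$, the $\ln s$ in the denominator cancels and
$$\frac{dI}{da} = \int_{0}^{1} \frac{1}{2} s^{a} \, ds = \frac{1}{2} \left[\frac{s^{a+1}}{a+1}\right]_0^1 = \frac{1}{2 \left(a + 1\right)}.$$

Integrating with respect to $a$ gives $I(a) = \frac{\log{\left(a + 1 \right)}}{2} - \log{\left(3 \right)} + \frac{\log{\left(5 \right)}}{2} + C$.

At $a = \frac{4}{5}$ the integrand is identically $0$, so $I(\frac{4}{5}) = 0$. The closed form gives $0$, hence $C = 0$.

Setting $a = 2$:
$$I = - \frac{\log{\left(3 \right)}}{2} + \frac{\log{\left(5 \right)}}{2}.$$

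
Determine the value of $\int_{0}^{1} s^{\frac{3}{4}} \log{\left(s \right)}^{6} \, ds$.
$\frac{11796480}{823543}$

Consider the simpler parametrised integral
$$J(a) = \int_{0}^{1} s^{a} \, ds = \frac{1}{a + 1}.$$

Differentiating under the integral sign brings down a factor of $\ln s$:
$$\frac{dJ}{da} = \int_{0}^{1} s^{a} \log{\left(s \right)} \, ds = - \frac{1}{\left(a + 1\right)^{2}}.$$

Repeating $6$ times in total — each differentiation brings down another $\ln s$ — gives
$$\frac{d^{6}J}{da^{6}} = \int_{0}^{1} s^{a} \log{\left(s \right)}^{6} \, ds = \frac{720}{\left(a + 1\right)^{7}},$$
and the integrand here is exactly the target integrand, so $I = \frac{720}{\left(a + 1\right)^{7}}$.

Setting $a = \frac{3}{4}$:
$$I = \frac{11796480}{823543}.$$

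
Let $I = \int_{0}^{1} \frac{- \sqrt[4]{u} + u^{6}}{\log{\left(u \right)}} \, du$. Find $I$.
$\log{\left(\frac{28}{5} \right)}$

Consider the one-parameter family: let $I(a) = \int_{0}^{1} \frac{- \sqrt[4]{u} + u^{a}}{\log{\left(u \right)}} \, du$.

Since $\dfrac{\partial}{\partial a}\,u^{a} = u^{a} \ln u$, the $\ln u$ in the denominator cancels and
$$\frac{dI}{da} = \int_{0}^{1} u^{a} \, du = \left[\frac{u^{a+1}}{a+1}\right]_0^1 = \frac{1}{a + 1}.$$

Integrating with respect to $a$ gives $I(a) = \log{\left(\frac{4 a}{5} + \frac{4}{5} \right)} + C$.

At $a = \frac{1}{4}$ the integrand is identically $0$, so $I(\frac{1}{4}) = 0$. The closed form gives $0$, hence $C = 0$.

Setting $a = 6$:
$$I = \log{\left(\frac{28}{5} \right)}.$$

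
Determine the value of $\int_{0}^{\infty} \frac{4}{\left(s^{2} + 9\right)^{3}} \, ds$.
$\frac{\pi}{324}$

Recall the elementary integral
$$J(a) = \int_{0}^{\infty} \frac{4}{a^{2} + s^{2}} \, ds = \frac{2 \pi}{a}.$$

Differentiating under the integral sign with respect to $a$,
$$\frac{dJ}{da} = \int_{0}^{\infty} - \frac{8 a}{\left(a^{2} + s^{2}\right)^{2}} \, ds = - \frac{2 \pi}{a^{2}},$$
so $\int_{0}^{\infty} \frac{4}{\left(a^{2} + s^{2}\right)^{2}} \, ds = \frac{\pi}{a^{3}}$.

Repeating — each differentiation of $1/(s^2+a^2)^j$ produces $-2ja/(s^2+a^2)^{j+1}$ — and dividing through by $-2ja$ at each step yields, after $2$ differentiations in total,
$$\int_{0}^{\infty} \frac{4}{\left(a^{2} + s^{2}\right)^{3}} \, ds = \frac{3 \pi}{4 a^{5}}.$$

Setting $a = 3$:
$$I = \frac{\pi}{324}.$$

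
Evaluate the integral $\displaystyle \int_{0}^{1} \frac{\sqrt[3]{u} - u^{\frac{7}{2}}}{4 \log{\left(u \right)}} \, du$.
$- \frac{3 \log{\left(3 \right)}}{4} + \frac{3 \log{\left(2 \right)}}{4}$

Replace the exponent $\frac{1}{3}$ by a parameter $a$: let $I(a) = \int_{0}^{1} \frac{- u^{\frac{7}{2}} + u^{a}}{4 \log{\left(u \right)}} \, du$.

Since $\dfrac{\partial}{\partial a}\,u^{a} = u^{a} \ln u$, the $\ln u$ in the denominator cancels and
$$\frac{dI}{da} = \int_{0}^{1} \frac{1}{4} u^{a} \, du = \frac{1}{4} \left[\frac{u^{a+1}}{a+1}\right]_0^1 = \frac{1}{4 \left(a + 1\right)}.$$

Integrating with respect to $a$ gives $I(a) = \frac{\log{\left(a + 1 \right)}}{4} - \frac{\log{\left(3 \right)}}{2} + \frac{\log{\left(2 \right)}}{4} + C$.

At $a = \frac{7}{2}$ the integrand is identically $0$, so $I(\frac{7}{2}) = 0$. The closed form gives $0$, hence $C = 0$.

Setting $a = \frac{1}{3}$:
$$I = - \frac{3 \log{\left(3 \right)}}{4} + \frac{3 \log{\left(2 \right)}}{4}.$$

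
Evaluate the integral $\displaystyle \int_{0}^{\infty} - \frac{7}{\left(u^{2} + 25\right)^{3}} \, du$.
$- \frac{21 \pi}{50000}$

Start from the standard arctangent integral
$$J(a) = \int_{0}^{\infty} - \frac{7}{a^{2} + u^{2}} \, du = - \frac{7 \pi}{2 a}.$$

Differentiating under the integral sign with respect to $a$,
$$\frac{dJ}{da} = \int_{0}^{\infty} \frac{14 a}{\left(a^{2} + u^{2}\right)^{2}} \, du = \frac{7 \pi}{2 a^{2}},$$
so $\int_{0}^{\infty} - \frac{7}{\left(a^{2} + u^{2}\right)^{2}} \, du = - \frac{7 \pi}{4 a^{3}}$.

Repeating — each differentiation of $1/(u^2+a^2)^j$ produces $-2ja/(u^2+a^2)^{j+1}$ — and dividing through by $-2ja$ at each step yields, after $2$ differentiations in total,
$$\int_{0}^{\infty} - \frac{7}{\left(a^{2} + u^{2}\right)^{3}} \, du = - \frac{21 \pi}{16 a^{5}}.$$

Setting $a = 5$:
$$I = - \frac{21 \pi}{50000}.$$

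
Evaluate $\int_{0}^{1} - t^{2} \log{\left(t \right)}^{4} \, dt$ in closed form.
$- \frac{8}{81}$

Begin with the known integral
$$J(a) = \int_{0}^{1} - t^{a} \, dt = - \frac{1}{a + 1}.$$

Differentiating under the integral sign brings down a factor of $\ln t$:
$$\frac{dJ}{da} = \int_{0}^{1} - t^{a} \log{\left(t \right)} \, dt = \frac{1}{\left(a + 1\right)^{2}}.$$

Repeating $4$ times in total — each differentiation brings down another $\ln t$ — gives
$$\frac{d^{4}J}{da^{4}} = \int_{0}^{1} - t^{a} \log{\left(t \right)}^{4} \, dt = - \frac{24}{\left(a + 1\right)^{5}},$$
and the integrand here is exactly the target integrand, so $I = - \frac{24}{\left(a + 1\right)^{5}}$.

Setting $a = 2$:
$$I = - \frac{8}{81}.$$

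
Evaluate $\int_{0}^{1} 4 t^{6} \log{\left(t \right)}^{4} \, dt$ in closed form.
$\frac{96}{16807}$

Consider the simpler parametrised integral
$$J(a) = \int_{0}^{1} 4 t^{a} \, dt = \frac{4}{a + 1}.$$

Differentiating under the integral sign brings down a factor of $\ln t$:
$$\frac{dJ}{da} = \int_{0}^{1} 4 t^{a} \log{\left(t \right)} \, dt = - \frac{4}{\left(a + 1\right)^{2}}.$$

Repeating $4$ times in total — each differentiation brings down another $\ln t$ — gives
$$\frac{d^{4}J}{da^{4}} = \int_{0}^{1} 4 t^{a} \log{\left(t \right)}^{4} \, dt = \frac{96}{\left(a + 1\right)^{5}},$$
and the integrand here is exactly the target integrand, so $I = \frac{96}{\left(a + 1\right)^{5}}$.

Setting $a = 6$:
$$I = \frac{96}{16807}.$$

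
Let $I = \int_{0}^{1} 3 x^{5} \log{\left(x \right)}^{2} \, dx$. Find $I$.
$\frac{1}{36}$

Consider the simpler parametrised integral
$$J(a) = \int_{0}^{1} 3 x^{a} \, dx = \frac{3}{a + 1}.$$

Differentiating under the integral sign brings down a factor of $\ln x$:
$$\frac{dJ}{da} = \int_{0}^{1} 3 x^{a} \log{\left(x \right)} \, dx = - \frac{3}{\left(a + 1\right)^{2}}.$$

Repeating twice in total — each differentiation brings down another $\ln x$ — gives
$$\frac{d^{2}J}{da^{2}} = \int_{0}^{1} 3 x^{a} \log{\left(x \right)}^{2} \, dx = \frac{6}{\left(a + 1\right)^{3}},$$
and the integrand here is exactly the target integrand, so $I = \frac{6}{\left(a + 1\right)^{3}}$.

Setting $a = 5$:
$$I = \frac{1}{36}.$$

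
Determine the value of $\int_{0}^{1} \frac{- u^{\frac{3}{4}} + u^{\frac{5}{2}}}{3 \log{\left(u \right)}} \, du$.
$\frac{\log{\left(2 \right)}}{3}$

Consider the one-parameter family: let $I(a) = \int_{0}^{1} \frac{u^{\frac{5}{2}} - u^{a}}{3 \log{\left(u \right)}} \, du$.

Since $\dfrac{\partial}{\partial a}\,u^{a} = u^{a} \ln u$, the $\ln u$ in the denominator cancels and
$$\frac{dI}{da} = \int_{0}^{1} - \frac{1}{3} u^{a} \, du = - \frac{1}{3} \left[\frac{u^{a+1}}{a+1}\right]_0^1 = - \frac{1}{3 a + 3}.$$

Integrating with respect to $a$ gives $I(a) = - \frac{\log{\left(a + 1 \right)}}{3} - \frac{\log{\left(2 \right)}}{3} + \frac{\log{\left(7 \right)}}{3} + C$.

At $a = \frac{5}{2}$ the integrand is identically $0$, so $I(\frac{5}{2}) = 0$. The closed form gives $0$, hence $C = 0$.

Setting $a = \frac{3}{4}$:
$$I = \frac{\log{\left(2 \right)}}{3}.$$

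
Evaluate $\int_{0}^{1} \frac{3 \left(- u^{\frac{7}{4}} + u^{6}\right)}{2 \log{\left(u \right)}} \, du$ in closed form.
$\log{\left(\frac{56 \sqrt{77}}{121} \right)}$

Introduce a parameter $a$ in the exponent: let $I(a) = \int_{0}^{1} \frac{3 \left(u^{6} - u^{a}\right)}{2 \log{\left(u \right)}} \, du$.

Since $\dfrac{\partial}{\partial a}\,u^{a} = u^{a} \ln u$, the $\ln u$ in the denominator cancels and
$$\frac{dI}{da} = \int_{0}^{1} - \frac{3}{2} u^{a} \, du = - \frac{3}{2} \left[\frac{u^{a+1}}{a+1}\right]_0^1 = - \frac{3}{2 a + 2}.$$

Integrating with respect to $a$ gives $I(a) = - \frac{3 \log{\left(a + 1 \right)}}{2} + \frac{3 \log{\left(7 \right)}}{2} + C$.

At $a = 6$ the integrand is identically $0$, so $I(6) = 0$. The closed form gives $0$, hence $C = 0$.

Setting $a = \frac{7}{4}$:
$$I = \log{\left(\frac{56 \sqrt{77}}{121} \right)}.$$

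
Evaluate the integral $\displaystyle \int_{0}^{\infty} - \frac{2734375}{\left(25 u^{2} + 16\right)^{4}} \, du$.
$- \frac{2734375 \pi}{524288}$

Recall the elementary integral
$$J(a) = \int_{0}^{\infty} - \frac{7}{a^{2} + u^{2}} \, du = - \frac{7 \pi}{2 a}.$$

Differentiating under the integral sign with respect to $a$,
$$\frac{dJ}{da} = \int_{0}^{\infty} \frac{14 a}{\left(a^{2} + u^{2}\right)^{2}} \, du = \frac{7 \pi}{2 a^{2}},$$
so $\int_{0}^{\infty} - \frac{7}{\left(a^{2} + u^{2}\right)^{2}} \, du = - \frac{7 \pi}{4 a^{3}}$.

Repeating — each differentiation of $1/(u^2+a^2)^j$ produces $-2ja/(u^2+a^2)^{j+1}$ — and dividing through by $-2ja$ at each step yields, after $3$ differentiations in total,
$$\int_{0}^{\infty} - \frac{7}{\left(a^{2} + u^{2}\right)^{4}} \, du = - \frac{35 \pi}{32 a^{7}}.$$

Setting $a = \frac{4}{5}$:
$$I = - \frac{2734375 \pi}{524288}.$$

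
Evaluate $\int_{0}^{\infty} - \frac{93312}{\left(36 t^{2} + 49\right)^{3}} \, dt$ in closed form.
$- \frac{2916 \pi}{16807}$

Begin with the known result
$$J(a) = \int_{0}^{\infty} - \frac{2}{a^{2} + t^{2}} \, dt = - \frac{\pi}{a}.$$

Differentiating under the integral sign with respect to $a$,
$$\frac{dJ}{da} = \int_{0}^{\infty} \frac{4 a}{\left(a^{2} + t^{2}\right)^{2}} \, dt = \frac{\pi}{a^{2}},$$
so $\int_{0}^{\infty} - \frac{2}{\left(a^{2} + t^{2}\right)^{2}} \, dt = - \frac{\pi}{2 a^{3}}$.

Repeating — each differentiation of $1/(t^2+a^2)^j$ produces $-2ja/(t^2+a^2)^{j+1}$ — and dividing through by $-2ja$ at each step yields, after $2$ differentiations in total,
$$\int_{0}^{\infty} - \frac{2}{\left(a^{2} + t^{2}\right)^{3}} \, dt = - \frac{3 \pi}{8 a^{5}}.$$

Setting $a = \frac{7}{6}$:
$$I = - \frac{2916 \pi}{16807}.$$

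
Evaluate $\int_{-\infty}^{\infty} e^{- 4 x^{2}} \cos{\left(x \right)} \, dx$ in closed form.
$\frac{\sqrt{\pi}}{2 e^{\frac{1}{16}}}$

Define $I(b) = \int_{-\infty}^{\infty} e^{- 4 x^{2}} \cos{\left(b x \right)} \, dx$.

Differentiating under the integral sign,
$$I'(b) = \int_{-\infty}^{\infty} - x e^{- 4 x^{2}} \sin{\left(b x \right)} \, dx.$$

Integrate $\int_{-\infty}^{\infty} x \sin(b x)\, e^{- 4 x^{2}}\, dx$ by parts with $u = \sin(b x)$ and $dv = x\, e^{- 4 x^{2}}\, dx$, giving $v = - \frac{e^{- 4 x^{2}}}{8}$. The boundary term vanishes and
$$\int_{-\infty}^{\infty} x \sin(b x)\, e^{- 4 x^{2}}\, dx = \frac{b}{8} \int_{-\infty}^{\infty} \cos(b x)\, e^{- 4 x^{2}}\, dx,$$
so $I'(b) = - \frac{b}{8}\, I(b)$.

This is a separable first-order ODE; solving with the initial condition $I(0) = \int_{-\infty}^{\infty} e^{- 4 x^{2}}\,dx = \frac{\sqrt{\pi}}{2}$ gives
$$I(b) = \frac{\sqrt{\pi} e^{- \frac{b^{2}}{16}}}{2}.$$

Setting $b = 1$:
$$I = \frac{\sqrt{\pi}}{2 e^{\frac{1}{16}}}.$$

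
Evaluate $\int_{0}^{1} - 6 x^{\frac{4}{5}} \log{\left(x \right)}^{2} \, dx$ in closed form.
$- \frac{500}{243}$

Begin with the known integral
$$J(a) = \int_{0}^{1} - 6 x^{a} \, dx = - \frac{6}{a + 1}.$$

Differentiating under the integral sign brings down a factor of $\ln x$:
$$\frac{dJ}{da} = \int_{0}^{1} - 6 x^{a} \log{\left(x \right)} \, dx = \frac{6}{\left(a + 1\right)^{2}}.$$

Repeating twice in total — each differentiation brings down another $\ln x$ — gives
$$\frac{d^{2}J}{da^{2}} = \int_{0}^{1} - 6 x^{a} \log{\left(x \right)}^{2} \, dx = - \frac{12}{\left(a + 1\right)^{3}},$$
and the integrand here is exactly the target integrand, so $I = - \frac{12}{\left(a + 1\right)^{3}}$.

Setting $a = \frac{4}{5}$:
$$I = - \frac{500}{243}.$$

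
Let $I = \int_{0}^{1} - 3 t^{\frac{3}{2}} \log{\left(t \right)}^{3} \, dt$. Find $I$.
$\frac{288}{625}$

Consider the simpler parametrised integral
$$J(a) = \int_{0}^{1} - 3 t^{a} \, dt = - \frac{3}{a + 1}.$$

Differentiating under the integral sign brings down a factor of $\ln t$:
$$\frac{dJ}{da} = \int_{0}^{1} - 3 t^{a} \log{\left(t \right)} \, dt = \frac{3}{\left(a + 1\right)^{2}}.$$

Repeating $3$ times in total — each differentiation brings down another $\ln t$ — gives
$$\frac{d^{3}J}{da^{3}} = \int_{0}^{1} - 3 t^{a} \log{\left(t \right)}^{3} \, dt = \frac{18}{\left(a + 1\right)^{4}},$$
and the integrand here is exactly the target integrand, so $I = \frac{18}{\left(a + 1\right)^{4}}$.

Setting $a = \frac{3}{2}$:
$$I = \frac{288}{625}.$$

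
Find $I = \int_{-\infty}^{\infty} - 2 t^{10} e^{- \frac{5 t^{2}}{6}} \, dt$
$- \frac{91854 \sqrt{30} \sqrt{\pi}}{3125}$

Consider the simpler parametrised integral
$$J(a) = \int_{-\infty}^{\infty} - 2 e^{- a t^{2}} \, dt = - \frac{2 \sqrt{\pi}}{\sqrt{a}}.$$

Differentiating under the integral sign brings down a factor of $(-t^2)$:
$$\frac{dJ}{da} = \int_{-\infty}^{\infty} 2 t^{2} e^{- a t^{2}} \, dt = \frac{\sqrt{\pi}}{a^{\frac{3}{2}}}.$$

Repeating $5$ times in total — each differentiation brings down another $(-t^2)$ — gives
$$\frac{d^{5}J}{da^{5}} = \int_{-\infty}^{\infty} 2 t^{10} e^{- a t^{2}} \, dt = \frac{945 \sqrt{\pi}}{16 a^{\frac{11}{2}}},$$
and the integrand here is $(-1)^{5}$ times the target integrand, so $I = (-1)^{5}\,\frac{d^{5}J}{da^{5}} = - \frac{945 \sqrt{\pi}}{16 a^{\frac{11}{2}}}$.

Setting $a = \frac{5}{6}$:
$$I = - \frac{91854 \sqrt{30} \sqrt{\pi}}{3125}.$$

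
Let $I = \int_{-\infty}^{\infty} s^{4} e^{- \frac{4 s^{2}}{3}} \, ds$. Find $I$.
$\frac{27 \sqrt{3} \sqrt{\pi}}{128}$

Begin with the known integral
$$J(a) = \int_{-\infty}^{\infty} e^{- a s^{2}} \, ds = \frac{\sqrt{\pi}}{\sqrt{a}}.$$

Differentiating under the integral sign brings down a factor of $(-s^2)$:
$$\frac{dJ}{da} = \int_{-\infty}^{\infty} - s^{2} e^{- a s^{2}} \, ds = - \frac{\sqrt{\pi}}{2 a^{\frac{3}{2}}}.$$

Repeating twice in total — each differentiation brings down another $(-s^2)$ — gives
$$\frac{d^{2}J}{da^{2}} = \int_{-\infty}^{\infty} s^{4} e^{- a s^{2}} \, ds = \frac{3 \sqrt{\pi}}{4 a^{\frac{5}{2}}},$$
and the integrand here is exactly the target integrand, so $I = \frac{3 \sqrt{\pi}}{4 a^{\frac{5}{2}}}$.

Setting $a = \frac{4}{3}$:
$$I = \frac{27 \sqrt{3} \sqrt{\pi}}{128}.$$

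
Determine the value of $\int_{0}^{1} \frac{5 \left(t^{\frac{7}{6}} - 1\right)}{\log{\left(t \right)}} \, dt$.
$\log{\left(\frac{371293}{7776} \right)}$

Replace the exponent $\frac{7}{6}$ by a parameter $a$: let $I(a) = \int_{0}^{1} \frac{5 \left(t^{a} - 1\right)}{\log{\left(t \right)}} \, dt$.

Since $\dfrac{\partial}{\partial a}\,t^{a} = t^{a} \ln t$, the $\ln t$ in the denominator cancels and
$$\frac{dI}{da} = \int_{0}^{1} 5 t^{a} \, dt = 5 \left[\frac{t^{a+1}}{a+1}\right]_0^1 = \frac{5}{a + 1}.$$

Integrating with respect to $a$ gives $I(a) = 5 \log{\left(a + 1 \right)} + C$.

At $a = 0$ the integrand is identically $0$, so $I(0) = 0$. The closed form gives $0$, hence $C = 0$.

Setting $a = \frac{7}{6}$:
$$I = \log{\left(\frac{371293}{7776} \right)}.$$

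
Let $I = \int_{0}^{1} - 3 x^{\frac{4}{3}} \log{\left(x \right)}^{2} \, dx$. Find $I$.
$- \frac{162}{343}$

Start from the elementary integral
$$J(a) = \int_{0}^{1} - 3 x^{a} \, dx = - \frac{3}{a + 1}.$$

Differentiating under the integral sign brings down a factor of $\ln x$:
$$\frac{dJ}{da} = \int_{0}^{1} - 3 x^{a} \log{\left(x \right)} \, dx = \frac{3}{\left(a + 1\right)^{2}}.$$

Repeating twice in total — each differentiation brings down another $\ln x$ — gives
$$\frac{d^{2}J}{da^{2}} = \int_{0}^{1} - 3 x^{a} \log{\left(x \right)}^{2} \, dx = - \frac{6}{\left(a + 1\right)^{3}},$$
and the integrand here is exactly the target integrand, so $I = - \frac{6}{\left(a + 1\right)^{3}}$.

Setting $a = \frac{4}{3}$:
$$I = - \frac{162}{343}.$$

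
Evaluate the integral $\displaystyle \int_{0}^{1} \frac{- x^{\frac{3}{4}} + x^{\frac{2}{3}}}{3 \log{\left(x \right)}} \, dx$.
$- \frac{\log{\left(21 \right)}}{3} + \frac{\log{\left(20 \right)}}{3}$

Replace the exponent $\frac{3}{4}$ by a parameter $a$: let $I(a) = \int_{0}^{1} \frac{x^{\frac{2}{3}} - x^{a}}{3 \log{\left(x \right)}} \, dx$.

Since $\dfrac{\partial}{\partial a}\,x^{a} = x^{a} \ln x$, the $\ln x$ in the denominator cancels and
$$\frac{dI}{da} = \int_{0}^{1} - \frac{1}{3} x^{a} \, dx = - \frac{1}{3} \left[\frac{x^{a+1}}{a+1}\right]_0^1 = - \frac{1}{3 a + 3}.$$

Integrating with respect to $a$ gives $I(a) = - \frac{\log{\left(a + 1 \right)}}{3} - \frac{\log{\left(3 \right)}}{3} + \frac{\log{\left(5 \right)}}{3} + C$.

At $a = \frac{2}{3}$ the integrand is identically $0$, so $I(\frac{2}{3}) = 0$. The closed form gives $0$, hence $C = 0$.

Setting $a = \frac{3}{4}$:
$$I = - \frac{\log{\left(21 \right)}}{3} + \frac{\log{\left(20 \right)}}{3}.$$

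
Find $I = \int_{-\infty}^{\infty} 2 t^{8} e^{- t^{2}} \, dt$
$\frac{105 \sqrt{\pi}}{8}$

Begin with the known integral
$$J(a) = \int_{-\infty}^{\infty} 2 e^{- a t^{2}} \, dt = \frac{2 \sqrt{\pi}}{\sqrt{a}}.$$

Differentiating under the integral sign brings down a factor of $(-t^2)$:
$$\frac{dJ}{da} = \int_{-\infty}^{\infty} - 2 t^{2} e^{- a t^{2}} \, dt = - \frac{\sqrt{\pi}}{a^{\frac{3}{2}}}.$$

Repeating $4$ times in total — each differentiation brings down another $(-t^2)$ — gives
$$\frac{d^{4}J}{da^{4}} = \int_{-\infty}^{\infty} 2 t^{8} e^{- a t^{2}} \, dt = \frac{105 \sqrt{\pi}}{8 a^{\frac{9}{2}}},$$
and the integrand here is exactly the target integrand, so $I = \frac{105 \sqrt{\pi}}{8 a^{\frac{9}{2}}}$.

Setting $a = 1$:
$$I = \frac{105 \sqrt{\pi}}{8}.$$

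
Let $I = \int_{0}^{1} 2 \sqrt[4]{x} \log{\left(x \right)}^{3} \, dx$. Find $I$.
$- \frac{3072}{625}$

Begin with the known integral
$$J(a) = \int_{0}^{1} 2 x^{a} \, dx = \frac{2}{a + 1}.$$

Differentiating under the integral sign brings down a factor of $\ln x$:
$$\frac{dJ}{da} = \int_{0}^{1} 2 x^{a} \log{\left(x \right)} \, dx = - \frac{2}{\left(a + 1\right)^{2}}.$$

Repeating $3$ times in total — each differentiation brings down another $\ln x$ — gives
$$\frac{d^{3}J}{da^{3}} = \int_{0}^{1} 2 x^{a} \log{\left(x \right)}^{3} \, dx = - \frac{12}{\left(a + 1\right)^{4}},$$
and the integrand here is exactly the target integrand, so $I = - \frac{12}{\left(a + 1\right)^{4}}$.

Setting $a = \frac{1}{4}$:
$$I = - \frac{3072}{625}.$$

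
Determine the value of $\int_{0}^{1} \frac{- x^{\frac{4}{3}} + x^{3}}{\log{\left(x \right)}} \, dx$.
$- \log{\left(7 \right)} + \log{\left(12 \right)}$

Replace the exponent $\frac{4}{3}$ by a parameter $a$: let $I(a) = \int_{0}^{1} \frac{x^{3} - x^{a}}{\log{\left(x \right)}} \, dx$.

Since $\dfrac{\partial}{\partial a}\,x^{a} = x^{a} \ln x$, the $\ln x$ in the denominator cancels and
$$\frac{dI}{da} = \int_{0}^{1} -1 x^{a} \, dx = -1 \left[\frac{x^{a+1}}{a+1}\right]_0^1 = - \frac{1}{a + 1}.$$

Integrating with respect to $a$ gives $I(a) = - \log{\left(\frac{a}{4} + \frac{1}{4} \right)} + C$.

At $a = 3$ the integrand is identically $0$, so $I(3) = 0$. The closed form gives $0$, hence $C = 0$.

Setting $a = \frac{4}{3}$:
$$I = - \log{\left(7 \right)} + \log{\left(12 \right)}.$$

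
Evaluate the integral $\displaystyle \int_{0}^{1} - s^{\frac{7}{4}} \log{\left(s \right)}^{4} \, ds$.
$- \frac{24576}{161051}$

Consider the simpler parametrised integral
$$J(a) = \int_{0}^{1} - s^{a} \, ds = - \frac{1}{a + 1}.$$

Differentiating under the integral sign brings down a factor of $\ln s$:
$$\frac{dJ}{da} = \int_{0}^{1} - s^{a} \log{\left(s \right)} \, ds = \frac{1}{\left(a + 1\right)^{2}}.$$

Repeating $4$ times in total — each differentiation brings down another $\ln s$ — gives
$$\frac{d^{4}J}{da^{4}} = \int_{0}^{1} - s^{a} \log{\left(s \right)}^{4} \, ds = - \frac{24}{\left(a + 1\right)^{5}},$$
and the integrand here is exactly the target integrand, so $I = - \frac{24}{\left(a + 1\right)^{5}}$.

Setting $a = \frac{7}{4}$:
$$I = - \frac{24576}{161051}.$$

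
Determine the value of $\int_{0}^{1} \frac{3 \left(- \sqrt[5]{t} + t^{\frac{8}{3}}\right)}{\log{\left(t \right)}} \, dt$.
$- \log{\left(\frac{5832}{166375} \right)}$

Introduce a parameter $a$ in the exponent: let $I(a) = \int_{0}^{1} \frac{3 \left(t^{\frac{8}{3}} - t^{a}\right)}{\log{\left(t \right)}} \, dt$.

Since $\dfrac{\partial}{\partial a}\,t^{a} = t^{a} \ln t$, the $\ln t$ in the denominator cancels and
$$\frac{dI}{da} = \int_{0}^{1} -3 t^{a} \, dt = -3 \left[\frac{t^{a+1}}{a+1}\right]_0^1 = - \frac{3}{a + 1}.$$

Integrating with respect to $a$ gives $I(a) = - \log{\left(\frac{27 \left(a + 1\right)^{3}}{1331} \right)} + C$.

At $a = \frac{8}{3}$ the integrand is identically $0$, so $I(\frac{8}{3}) = 0$. The closed form gives $0$, hence $C = 0$.

Setting $a = \frac{1}{5}$:
$$I = - \log{\left(\frac{5832}{166375} \right)}.$$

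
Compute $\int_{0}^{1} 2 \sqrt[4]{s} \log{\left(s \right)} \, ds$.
$- \frac{32}{25}$

Start from the elementary integral
$$J(a) = \int_{0}^{1} 2 s^{a} \, ds = \frac{2}{a + 1}.$$

Differentiating under the integral sign brings down a factor of $\ln s$:
$$\frac{dJ}{da} = \int_{0}^{1} 2 s^{a} \log{\left(s \right)} \, ds = - \frac{2}{\left(a + 1\right)^{2}}.$$

The integral on the left is $I$, so $I = - \frac{2}{\left(a + 1\right)^{2}}$.

Setting $a = \frac{1}{4}$:
$$I = - \frac{32}{25}.$$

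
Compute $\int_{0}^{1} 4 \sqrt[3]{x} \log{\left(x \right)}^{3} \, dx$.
$- \frac{243}{32}$

Consider the simpler parametrised integral
$$J(a) = \int_{0}^{1} 4 x^{a} \, dx = \frac{4}{a + 1}.$$

Differentiating under the integral sign brings down a factor of $\ln x$:
$$\frac{dJ}{da} = \int_{0}^{1} 4 x^{a} \log{\left(x \right)} \, dx = - \frac{4}{\left(a + 1\right)^{2}}.$$

Repeating $3$ times in total — each differentiation brings down another $\ln x$ — gives
$$\frac{d^{3}J}{da^{3}} = \int_{0}^{1} 4 x^{a} \log{\left(x \right)}^{3} \, dx = - \frac{24}{\left(a + 1\right)^{4}},$$
and the integrand here is exactly the target integrand, so $I = - \frac{24}{\left(a + 1\right)^{4}}$.

Setting $a = \frac{1}{3}$:
$$I = - \frac{243}{32}.$$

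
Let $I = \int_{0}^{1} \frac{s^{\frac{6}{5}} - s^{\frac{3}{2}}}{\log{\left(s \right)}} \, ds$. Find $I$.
$- \log{\left(\frac{25}{22} \right)}$

Replace the exponent $\frac{3}{2}$ by a parameter $a$: let $I(a) = \int_{0}^{1} \frac{s^{\frac{6}{5}} - s^{a}}{\log{\left(s \right)}} \, ds$.

Since $\dfrac{\partial}{\partial a}\,s^{a} = s^{a} \ln s$, the $\ln s$ in the denominator cancels and
$$\frac{dI}{da} = \int_{0}^{1} -1 s^{a} \, ds = -1 \left[\frac{s^{a+1}}{a+1}\right]_0^1 = - \frac{1}{a + 1}.$$

Integrating with respect to $a$ gives $I(a) = - \log{\left(\frac{5 a}{11} + \frac{5}{11} \right)} + C$.

At $a = \frac{6}{5}$ the integrand is identically $0$, so $I(\frac{6}{5}) = 0$. The closed form gives $0$, hence $C = 0$.

Setting $a = \frac{3}{2}$:
$$I = - \log{\left(\frac{25}{22} \right)}.$$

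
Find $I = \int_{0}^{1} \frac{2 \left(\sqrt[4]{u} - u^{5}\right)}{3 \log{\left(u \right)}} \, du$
$\log{\left(\frac{\sqrt[3]{3} \cdot 5^{\frac{2}{3}}}{12} \right)}$

Introduce a parameter $a$ in the exponent: let $I(a) = \int_{0}^{1} \frac{2 \left(- u^{5} + u^{a}\right)}{3 \log{\left(u \right)}} \, du$.

Since $\dfrac{\partial}{\partial a}\,u^{a} = u^{a} \ln u$, the $\ln u$ in the denominator cancels and
$$\frac{dI}{da} = \int_{0}^{1} \frac{2}{3} u^{a} \, du = \frac{2}{3} \left[\frac{u^{a+1}}{a+1}\right]_0^1 = \frac{2}{3 \left(a + 1\right)}.$$

Integrating with respect to $a$ gives $I(a) = \frac{2 \log{\left(a + 1 \right)}}{3} - \frac{2 \log{\left(6 \right)}}{3} + C$.

At $a = 5$ the integrand is identically $0$, so $I(5) = 0$. The closed form gives $0$, hence $C = 0$.

Setting $a = \frac{1}{4}$:
$$I = \log{\left(\frac{\sqrt[3]{3} \cdot 5^{\frac{2}{3}}}{12} \right)}.$$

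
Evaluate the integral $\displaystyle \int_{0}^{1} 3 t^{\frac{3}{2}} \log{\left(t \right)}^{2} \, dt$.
$\frac{48}{125}$

Consider the simpler parametrised integral
$$J(a) = \int_{0}^{1} 3 t^{a} \, dt = \frac{3}{a + 1}.$$

Differentiating under the integral sign brings down a factor of $\ln t$:
$$\frac{dJ}{da} = \int_{0}^{1} 3 t^{a} \log{\left(t \right)} \, dt = - \frac{3}{\left(a + 1\right)^{2}}.$$

Repeating twice in total — each differentiation brings down another $\ln t$ — gives
$$\frac{d^{2}J}{da^{2}} = \int_{0}^{1} 3 t^{a} \log{\left(t \right)}^{2} \, dt = \frac{6}{\left(a + 1\right)^{3}},$$
and the integrand here is exactly the target integrand, so $I = \frac{6}{\left(a + 1\right)^{3}}$.

Setting $a = \frac{3}{2}$:
$$I = \frac{48}{125}.$$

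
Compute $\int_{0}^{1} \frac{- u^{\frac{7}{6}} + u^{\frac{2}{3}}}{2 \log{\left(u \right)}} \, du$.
$- \log{\left(13 \right)} + \frac{\log{\left(130 \right)}}{2}$

Consider the one-parameter family: let $I(a) = \int_{0}^{1} \frac{- u^{\frac{7}{6}} + u^{a}}{2 \log{\left(u \right)}} \, du$.

Since $\dfrac{\partial}{\partial a}\,u^{a} = u^{a} \ln u$, the $\ln u$ in the denominator cancels and
$$\frac{dI}{da} = \int_{0}^{1} \frac{1}{2} u^{a} \, du = \frac{1}{2} \left[\frac{u^{a+1}}{a+1}\right]_0^1 = \frac{1}{2 \left(a + 1\right)}.$$

Integrating with respect to $a$ gives $I(a) = \log{\left(\frac{\sqrt{78} \sqrt{a + 1}}{13} \right)} + C$.

At $a = \frac{7}{6}$ the integrand is identically $0$, so $I(\frac{7}{6}) = 0$. The closed form gives $0$, hence $C = 0$.

Setting $a = \frac{2}{3}$:
$$I = - \log{\left(13 \right)} + \frac{\log{\left(130 \right)}}{2}.$$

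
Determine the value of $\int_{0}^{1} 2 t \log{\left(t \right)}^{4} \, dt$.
$\frac{3}{2}$

Consider the simpler parametrised integral
$$J(a) = \int_{0}^{1} 2 t^{a} \, dt = \frac{2}{a + 1}.$$

Differentiating under the integral sign brings down a factor of $\ln t$:
$$\frac{dJ}{da} = \int_{0}^{1} 2 t^{a} \log{\left(t \right)} \, dt = - \frac{2}{\left(a + 1\right)^{2}}.$$

Repeating $4$ times in total — each differentiation brings down another $\ln t$ — gives
$$\frac{d^{4}J}{da^{4}} = \int_{0}^{1} 2 t^{a} \log{\left(t \right)}^{4} \, dt = \frac{48}{\left(a + 1\right)^{5}},$$
and the integrand here is exactly the target integrand, so $I = \frac{48}{\left(a + 1\right)^{5}}$.

Setting $a = 1$:
$$I = \frac{3}{2}.$$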